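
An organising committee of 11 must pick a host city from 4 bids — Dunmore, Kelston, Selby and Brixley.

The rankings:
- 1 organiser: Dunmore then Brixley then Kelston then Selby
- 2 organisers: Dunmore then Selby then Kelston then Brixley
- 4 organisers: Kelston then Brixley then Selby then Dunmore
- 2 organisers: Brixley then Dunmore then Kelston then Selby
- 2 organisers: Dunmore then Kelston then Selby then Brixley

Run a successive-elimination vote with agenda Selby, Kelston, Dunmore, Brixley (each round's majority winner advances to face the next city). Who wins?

Brixley

Round 1: Selby vs Kelston — 2–9, Kelston advances.
Round 2: Kelston vs Dunmore — 4–7, Dunmore advances.
Round 3: Dunmore vs Brixley — 5–6, Brixley advances.
The agenda winner is Brixley.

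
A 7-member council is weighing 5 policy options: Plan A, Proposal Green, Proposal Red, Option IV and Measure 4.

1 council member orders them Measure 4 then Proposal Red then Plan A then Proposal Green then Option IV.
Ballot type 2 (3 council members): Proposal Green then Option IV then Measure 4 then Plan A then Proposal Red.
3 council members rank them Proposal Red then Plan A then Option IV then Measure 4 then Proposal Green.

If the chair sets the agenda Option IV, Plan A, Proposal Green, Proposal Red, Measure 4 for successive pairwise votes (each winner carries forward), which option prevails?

Measure 4

Round 1: Option IV vs Plan A — 3–4, Plan A advances.
Round 2: Plan A vs Proposal Green — 4–3, Plan A advances.
Round 3: Plan A vs Proposal Red — 3–4, Proposal Red advances.
Round 4: Proposal Red vs Measure 4 — 3–4, Measure 4 advances.
Measure 4 survives the agenda.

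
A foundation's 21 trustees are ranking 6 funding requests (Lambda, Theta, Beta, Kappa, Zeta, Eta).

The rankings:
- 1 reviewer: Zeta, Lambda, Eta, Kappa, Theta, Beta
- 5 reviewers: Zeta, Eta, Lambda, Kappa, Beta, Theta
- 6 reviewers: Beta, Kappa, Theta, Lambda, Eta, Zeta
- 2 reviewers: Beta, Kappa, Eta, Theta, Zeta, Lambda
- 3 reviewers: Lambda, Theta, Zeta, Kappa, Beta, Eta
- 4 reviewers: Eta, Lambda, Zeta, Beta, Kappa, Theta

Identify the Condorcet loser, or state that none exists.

none

Head-to-head results (21 reviewers):
Lambda vs Theta: Lambda is ranked higher on 1+5+3+4 = 13 ballots, Theta on 8. Lambda wins 13–8.
Lambda–Beta: Lambda 13–8.
Lambda vs Kappa: Lambda, 13–8.
Lambda vs Zeta: Lambda, 13–8.
Lambda vs Eta: Eta wins 11–10.
Theta vs Beta: Beta, 17–4.
Theta–Kappa: Kappa 18–3.
Theta vs Zeta: Theta is ranked higher on 6+2+3 = 11 ballots, Zeta on 10. Theta wins 11–10.
Theta vs Eta: Eta, 12–9.
Beta vs Kappa: Beta, 12–9.
Beta vs Zeta: 6+2 = 8 for Beta, 13 for Zeta — Zeta by 13–8.
Beta vs Eta: Beta preferred on 6+2+3 = 11 ballots; Beta wins 11–10.
Kappa vs Zeta: Zeta, 13–8.
Kappa vs Eta: 11 to 10, Kappa.
Zeta vs Eta: Zeta preferred on 1+5+3 = 9 ballots; Eta wins 12–9.
Every project wins at least one matchup (Lambda beats Theta; Theta beats Zeta; Beta beats Theta; Kappa beats Theta; Zeta beats Beta; Eta beats Lambda), so there is no Condorcet loser.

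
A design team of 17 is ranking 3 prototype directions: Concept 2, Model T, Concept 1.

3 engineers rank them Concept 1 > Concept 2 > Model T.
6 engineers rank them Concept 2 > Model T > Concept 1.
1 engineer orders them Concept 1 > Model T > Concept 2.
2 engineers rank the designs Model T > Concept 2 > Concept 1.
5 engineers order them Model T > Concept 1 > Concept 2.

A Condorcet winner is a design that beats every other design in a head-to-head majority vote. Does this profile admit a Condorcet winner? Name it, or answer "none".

Check each pair by majority over 17 ballots:
Concept 2–Model T: Concept 2 9–8.
Concept 2–Concept 1: Concept 1 9–8.
Model T vs Concept 1: Model T is ranked higher on 6+2+5 = 13 ballots, Concept 1 on 4. Model T wins 13–4.
Each design drops at least one matchup (Concept 2 loses to Concept 1; Model T loses to Concept 2; Concept 1 loses to Model T); the cycle Concept 2 beats Model T beats Concept 1 beats Concept 2 rules out a Condorcet winner.

none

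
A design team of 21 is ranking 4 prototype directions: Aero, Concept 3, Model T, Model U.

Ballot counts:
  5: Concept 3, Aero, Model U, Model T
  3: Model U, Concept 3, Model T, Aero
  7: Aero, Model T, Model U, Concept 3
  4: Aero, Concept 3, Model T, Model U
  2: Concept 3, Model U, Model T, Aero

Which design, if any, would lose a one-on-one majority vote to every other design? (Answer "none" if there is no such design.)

Head-to-head results (21 engineers):
Aero vs Concept 3: Aero, 11–10.
Aero vs Model T: Aero, 16–5.
Aero vs Model U: Aero is ranked higher on 5+7+4 = 16 ballots, Model U on 5. Aero wins 16–5.
Concept 3 vs Model T: Concept 3 wins 14–7.
Concept 3 vs Model U: 5+4+2 = 11 for Concept 3, 10 for Model U — Concept 3 by 11–10.
Model T–Model U: Model T 11–10.
Model U loses to every other design — it is the Condorcet loser.

Model U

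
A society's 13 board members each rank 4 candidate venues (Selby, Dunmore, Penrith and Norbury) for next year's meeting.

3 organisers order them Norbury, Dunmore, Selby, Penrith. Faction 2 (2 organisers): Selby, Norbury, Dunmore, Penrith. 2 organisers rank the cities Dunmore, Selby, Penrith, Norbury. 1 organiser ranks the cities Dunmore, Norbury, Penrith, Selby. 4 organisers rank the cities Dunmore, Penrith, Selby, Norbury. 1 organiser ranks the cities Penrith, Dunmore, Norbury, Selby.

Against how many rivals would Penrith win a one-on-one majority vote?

Penrith against each rival (13 organisers):
Penrith vs Selby: 1+4+1 = 6 for Penrith, 7 for Selby — Selby by 7–6.
Penrith–Dunmore: Dunmore 12–1.
Penrith vs Norbury: 7 to 6, Penrith.
Penrith beats Norbury; loses to Selby, Dunmore — 1 pairwise win.

1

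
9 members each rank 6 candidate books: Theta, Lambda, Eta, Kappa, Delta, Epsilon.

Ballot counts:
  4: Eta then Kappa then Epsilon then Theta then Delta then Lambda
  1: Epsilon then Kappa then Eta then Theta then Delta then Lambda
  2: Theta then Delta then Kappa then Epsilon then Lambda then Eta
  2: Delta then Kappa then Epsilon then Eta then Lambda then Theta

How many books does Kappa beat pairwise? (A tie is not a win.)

5

Kappa against each rival (9 members):
Kappa vs Theta: Kappa is ranked higher on 4+1+2 = 7 ballots, Theta on 2. Kappa wins 7–2.
Kappa–Lambda: Kappa 9–0.
Kappa vs Eta: 1+2+2 = 5 for Kappa, 4 for Eta — Kappa by 5–4.
Kappa–Delta: Kappa 5–4.
Kappa–Epsilon: Kappa 8–1.
Kappa beats Theta, Lambda, Eta, Delta, Epsilon — 5 pairwise wins.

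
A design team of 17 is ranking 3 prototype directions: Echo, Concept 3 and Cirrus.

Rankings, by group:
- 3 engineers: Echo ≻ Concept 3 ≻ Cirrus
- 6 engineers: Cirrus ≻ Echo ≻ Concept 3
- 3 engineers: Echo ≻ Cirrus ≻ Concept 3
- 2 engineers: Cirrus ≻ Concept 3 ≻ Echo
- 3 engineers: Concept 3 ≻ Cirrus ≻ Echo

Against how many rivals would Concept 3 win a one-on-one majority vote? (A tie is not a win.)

Concept 3 against each rival (17 engineers):
Concept 3 vs Echo: Echo, 12–5.
Concept 3 vs Cirrus: 6 to 11, Cirrus.
Concept 3 beats no one; loses to Echo, Cirrus — 0 pairwise wins.

0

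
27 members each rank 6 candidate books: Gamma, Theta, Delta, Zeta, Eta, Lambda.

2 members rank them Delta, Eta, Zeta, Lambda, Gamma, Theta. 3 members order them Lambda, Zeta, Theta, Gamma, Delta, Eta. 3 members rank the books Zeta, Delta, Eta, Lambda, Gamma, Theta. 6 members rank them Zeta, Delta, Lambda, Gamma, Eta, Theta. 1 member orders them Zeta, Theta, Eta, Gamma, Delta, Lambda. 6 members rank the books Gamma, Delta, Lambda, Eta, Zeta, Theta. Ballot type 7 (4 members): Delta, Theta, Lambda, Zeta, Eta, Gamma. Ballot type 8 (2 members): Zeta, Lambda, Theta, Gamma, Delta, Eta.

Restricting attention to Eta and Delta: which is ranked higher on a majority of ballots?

Delta

Ballots ranking Eta above Delta: 1.
Ballots ranking Delta above Eta: 27 − 1 = 26.
Delta wins the head-to-head 26–1.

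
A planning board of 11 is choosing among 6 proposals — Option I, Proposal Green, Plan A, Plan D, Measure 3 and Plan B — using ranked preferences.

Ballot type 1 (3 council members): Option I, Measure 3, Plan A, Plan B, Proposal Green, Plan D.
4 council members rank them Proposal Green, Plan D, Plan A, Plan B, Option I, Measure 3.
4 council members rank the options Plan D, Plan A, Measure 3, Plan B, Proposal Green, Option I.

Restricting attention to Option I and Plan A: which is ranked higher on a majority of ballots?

Plan A

Ballots ranking Option I above Plan A: 3.
Ballots ranking Plan A above Option I: 11 − 3 = 8.
Plan A wins the head-to-head 8–3.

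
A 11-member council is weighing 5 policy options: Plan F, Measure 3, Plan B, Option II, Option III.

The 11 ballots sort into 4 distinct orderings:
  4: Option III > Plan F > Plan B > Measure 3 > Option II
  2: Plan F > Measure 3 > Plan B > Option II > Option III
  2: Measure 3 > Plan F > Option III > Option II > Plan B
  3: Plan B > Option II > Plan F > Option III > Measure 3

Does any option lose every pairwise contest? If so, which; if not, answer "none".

Option II

Head-to-head results (11 council members):
Plan F vs Measure 3: Plan F wins 9–2.
Plan F vs Plan B: 8 to 3, Plan F.
Plan F–Option II: Plan F 8–3.
Plan F vs Option III: Plan F preferred on 2+2+3 = 7 ballots; Plan F wins 7–4.
Measure 3 vs Plan B: Measure 3 preferred on 2+2 = 4 ballots; Plan B wins 7–4.
Measure 3 vs Option II: 4+2+2 = 8 for Measure 3, 3 for Option II — Measure 3 by 8–3.
Measure 3 vs Option III: 2+2 = 4 for Measure 3, 7 for Option III — Option III by 7–4.
Plan B vs Option II: Plan B preferred on 4+2+3 = 9 ballots; Plan B wins 9–2.
Plan B–Option III: Option III 6–5.
Option II vs Option III: Option II preferred on 2+3 = 5 ballots; Option III wins 6–5.
Option II loses to every other option — it is the Condorcet loser.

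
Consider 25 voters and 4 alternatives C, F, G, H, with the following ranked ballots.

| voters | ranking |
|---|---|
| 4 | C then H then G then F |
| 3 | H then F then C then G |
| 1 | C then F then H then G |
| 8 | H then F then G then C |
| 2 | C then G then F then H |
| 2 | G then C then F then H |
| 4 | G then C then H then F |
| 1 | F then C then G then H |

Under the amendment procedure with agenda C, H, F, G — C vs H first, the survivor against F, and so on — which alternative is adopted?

G

Round 1: C vs H — 14–11, C advances.
Round 2: C vs F — 13–12, C advances.
Round 3: C vs G — 11–14, G advances.
G survives the agenda.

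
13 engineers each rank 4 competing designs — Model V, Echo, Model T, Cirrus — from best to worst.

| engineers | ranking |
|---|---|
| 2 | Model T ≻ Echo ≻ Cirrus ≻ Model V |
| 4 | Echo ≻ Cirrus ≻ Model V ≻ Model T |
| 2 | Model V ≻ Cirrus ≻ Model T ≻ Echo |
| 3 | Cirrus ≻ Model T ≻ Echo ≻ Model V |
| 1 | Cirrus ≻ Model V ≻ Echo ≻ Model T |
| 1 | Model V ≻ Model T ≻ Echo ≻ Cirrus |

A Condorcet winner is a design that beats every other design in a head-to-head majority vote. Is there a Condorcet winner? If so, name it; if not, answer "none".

Check each pair by majority over 13 ballots:
Model V vs Echo: Echo, 9–4.
Model V–Model T: Model V 8–5.
Model V vs Cirrus: Cirrus wins 10–3.
Echo vs Model T: Model T, 8–5.
Echo–Cirrus: Echo 7–6.
Model T vs Cirrus: Cirrus wins 10–3.
Every design loses at least once (Model V loses to Echo; Echo loses to Model T; Model T loses to Model V; Cirrus loses to Echo). The majority relation contains the cycle Model V beats Model T beats Echo beats Model V, so there is no Condorcet winner.

none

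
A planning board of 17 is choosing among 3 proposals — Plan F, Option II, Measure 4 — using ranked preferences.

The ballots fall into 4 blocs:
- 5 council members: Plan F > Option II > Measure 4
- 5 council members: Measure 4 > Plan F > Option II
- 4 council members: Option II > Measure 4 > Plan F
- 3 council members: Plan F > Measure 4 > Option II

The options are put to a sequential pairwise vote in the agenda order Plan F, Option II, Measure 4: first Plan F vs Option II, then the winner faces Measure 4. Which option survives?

Measure 4

Round 1: Plan F vs Option II — 13–4, Plan F advances.
Round 2: Plan F vs Measure 4 — 8–9, Measure 4 advances.
Measure 4 survives the agenda.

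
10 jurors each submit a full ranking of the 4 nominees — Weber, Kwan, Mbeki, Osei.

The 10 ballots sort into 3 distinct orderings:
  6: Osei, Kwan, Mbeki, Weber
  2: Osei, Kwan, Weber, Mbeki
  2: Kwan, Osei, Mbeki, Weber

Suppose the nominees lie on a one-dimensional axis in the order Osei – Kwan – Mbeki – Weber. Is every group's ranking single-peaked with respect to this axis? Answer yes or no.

Axis positions: Osei=1, Kwan=2, Mbeki=3, Weber=4.
Group 1 (peak Osei at position 1): ranking walks positions 1-2-3-4, expanding outward from the peak — single-peaked.
Group 2: ranking walks positions 1-2-4-3; Weber is ranked above Mbeki even though Mbeki lies between Weber and the peak Osei on the axis — preferences dip and rise again. Not single-peaked.
Group 3 (peak Kwan at position 2): ranking walks positions 2-1-3-4, expanding outward from the peak — single-peaked.
Group 2 violates single-peakedness, so the profile is not single-peaked on this axis.

no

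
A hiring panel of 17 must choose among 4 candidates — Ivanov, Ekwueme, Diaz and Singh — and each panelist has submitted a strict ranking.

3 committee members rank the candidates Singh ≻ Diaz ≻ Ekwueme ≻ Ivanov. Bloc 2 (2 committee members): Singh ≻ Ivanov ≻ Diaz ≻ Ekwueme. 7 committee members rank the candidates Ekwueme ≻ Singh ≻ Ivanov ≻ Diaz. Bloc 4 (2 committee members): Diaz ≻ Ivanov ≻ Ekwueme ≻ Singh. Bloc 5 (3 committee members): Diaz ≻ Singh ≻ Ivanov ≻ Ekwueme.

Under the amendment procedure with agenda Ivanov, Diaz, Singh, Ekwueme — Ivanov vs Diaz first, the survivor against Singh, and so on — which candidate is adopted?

Ekwueme

Round 1: Ivanov vs Diaz — 9–8, Ivanov advances.
Round 2: Ivanov vs Singh — 2–15, Singh advances.
Round 3: Singh vs Ekwueme — 8–9, Ekwueme advances.
Ekwueme survives the agenda.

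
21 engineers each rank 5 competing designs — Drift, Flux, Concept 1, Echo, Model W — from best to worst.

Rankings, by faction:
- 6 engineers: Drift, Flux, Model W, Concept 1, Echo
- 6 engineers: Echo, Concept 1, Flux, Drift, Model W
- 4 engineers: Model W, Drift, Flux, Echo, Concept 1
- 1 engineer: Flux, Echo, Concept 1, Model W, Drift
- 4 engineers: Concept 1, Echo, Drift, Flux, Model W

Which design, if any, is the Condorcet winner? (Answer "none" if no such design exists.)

Check each pair by majority over 21 ballots:
Drift vs Flux: Drift wins 14–7.
Drift vs Concept 1: Concept 1, 11–10.
Drift vs Echo: Echo, 11–10.
Drift vs Model W: Drift, 16–5.
Flux vs Concept 1: Flux, 11–10.
Flux vs Echo: Flux wins 11–10.
Flux–Model W: Flux 17–4.
Concept 1 vs Echo: Echo, 11–10.
Concept 1 vs Model W: Concept 1 wins 11–10.
Echo vs Model W: Echo wins 11–10.
Every design loses at least once (Drift loses to Concept 1; Flux loses to Drift; Concept 1 loses to Flux; Echo loses to Flux; Model W loses to Drift). The majority relation contains the cycle Drift beats Flux beats Concept 1 beats Drift, so there is no Condorcet winner.

none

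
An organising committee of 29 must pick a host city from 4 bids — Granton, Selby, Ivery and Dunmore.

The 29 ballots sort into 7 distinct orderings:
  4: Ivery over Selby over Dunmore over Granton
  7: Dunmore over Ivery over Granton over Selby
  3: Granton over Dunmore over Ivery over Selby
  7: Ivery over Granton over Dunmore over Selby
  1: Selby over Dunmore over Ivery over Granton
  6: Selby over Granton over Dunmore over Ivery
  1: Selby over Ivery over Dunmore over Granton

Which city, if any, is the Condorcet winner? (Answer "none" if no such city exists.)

Check each pair by majority over 29 ballots:
Granton vs Selby: Granton is ranked higher on 7+3+7 = 17 ballots, Selby on 12. Granton wins 17–12.
Granton vs Ivery: Granton preferred on 3+6 = 9 ballots; Ivery wins 20–9.
Granton vs Dunmore: Granton is ranked higher on 3+7+6 = 16 ballots, Dunmore on 13. Granton wins 16–13.
Selby vs Ivery: 8 to 21, Ivery.
Selby vs Dunmore: Selby is ranked higher on 4+1+6+1 = 12 ballots, Dunmore on 17. Dunmore wins 17–12.
Ivery vs Dunmore: Ivery preferred on 4+7+1 = 12 ballots; Dunmore wins 17–12.
Every city loses at least once (Granton loses to Ivery; Selby loses to Granton; Ivery loses to Dunmore; Dunmore loses to Granton). The majority relation contains the cycle Granton → Dunmore → Ivery → Granton, so there is no Condorcet winner.

none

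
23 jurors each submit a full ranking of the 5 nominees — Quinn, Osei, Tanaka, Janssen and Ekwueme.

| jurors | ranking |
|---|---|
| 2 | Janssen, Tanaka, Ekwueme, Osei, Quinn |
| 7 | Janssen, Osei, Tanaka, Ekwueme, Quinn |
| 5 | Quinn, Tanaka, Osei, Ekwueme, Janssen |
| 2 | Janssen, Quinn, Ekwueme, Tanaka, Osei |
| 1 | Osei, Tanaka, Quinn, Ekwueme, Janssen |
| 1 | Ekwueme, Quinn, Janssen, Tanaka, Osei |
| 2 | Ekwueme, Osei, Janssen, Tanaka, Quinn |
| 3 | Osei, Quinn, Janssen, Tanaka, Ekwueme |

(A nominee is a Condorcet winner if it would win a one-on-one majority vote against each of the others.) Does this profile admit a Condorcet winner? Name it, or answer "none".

Pairwise majorities:
Quinn vs Osei: Quinn is ranked higher on 5+2+1 = 8 ballots, Osei on 15. Osei wins 15–8.
Quinn vs Tanaka: 11 to 12, Tanaka.
Quinn vs Janssen: 5+1+1+3 = 10 for Quinn, 13 for Janssen — Janssen by 13–10.
Quinn vs Ekwueme: 5+2+1+3 = 11 for Quinn, 12 for Ekwueme — Ekwueme by 12–11.
Osei vs Tanaka: 13 to 10, Osei.
Osei vs Janssen: Osei is ranked higher on 5+1+2+3 = 11 ballots, Janssen on 12. Janssen wins 12–11.
Osei vs Ekwueme: 16 to 7, Osei.
Tanaka vs Janssen: 5+1 = 6 for Tanaka, 17 for Janssen — Janssen by 17–6.
Tanaka vs Ekwueme: Tanaka preferred on 2+7+5+1+3 = 18 ballots; Tanaka wins 18–5.
Janssen vs Ekwueme: Janssen is ranked higher on 2+7+2+3 = 14 ballots, Ekwueme on 9. Janssen wins 14–9.
Janssen beats each of Quinn, Osei, Tanaka, Ekwueme — Janssen is the Condorcet winner.

Janssen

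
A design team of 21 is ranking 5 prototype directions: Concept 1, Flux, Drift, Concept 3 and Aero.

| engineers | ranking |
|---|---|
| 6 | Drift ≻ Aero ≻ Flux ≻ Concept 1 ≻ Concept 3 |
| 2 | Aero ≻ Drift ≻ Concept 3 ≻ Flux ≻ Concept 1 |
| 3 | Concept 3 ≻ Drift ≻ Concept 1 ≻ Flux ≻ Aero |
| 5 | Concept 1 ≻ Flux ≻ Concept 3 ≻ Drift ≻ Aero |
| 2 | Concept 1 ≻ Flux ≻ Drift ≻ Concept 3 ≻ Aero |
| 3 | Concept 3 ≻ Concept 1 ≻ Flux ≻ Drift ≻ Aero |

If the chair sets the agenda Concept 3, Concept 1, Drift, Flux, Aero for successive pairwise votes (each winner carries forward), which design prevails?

Drift

Round 1: Concept 3 vs Concept 1 — 8–13, Concept 1 advances.
Round 2: Concept 1 vs Drift — 10–11, Drift advances.
Round 3: Drift vs Flux — 11–10, Drift advances.
Round 4: Drift vs Aero — 19–2, Drift advances.
The agenda winner is Drift.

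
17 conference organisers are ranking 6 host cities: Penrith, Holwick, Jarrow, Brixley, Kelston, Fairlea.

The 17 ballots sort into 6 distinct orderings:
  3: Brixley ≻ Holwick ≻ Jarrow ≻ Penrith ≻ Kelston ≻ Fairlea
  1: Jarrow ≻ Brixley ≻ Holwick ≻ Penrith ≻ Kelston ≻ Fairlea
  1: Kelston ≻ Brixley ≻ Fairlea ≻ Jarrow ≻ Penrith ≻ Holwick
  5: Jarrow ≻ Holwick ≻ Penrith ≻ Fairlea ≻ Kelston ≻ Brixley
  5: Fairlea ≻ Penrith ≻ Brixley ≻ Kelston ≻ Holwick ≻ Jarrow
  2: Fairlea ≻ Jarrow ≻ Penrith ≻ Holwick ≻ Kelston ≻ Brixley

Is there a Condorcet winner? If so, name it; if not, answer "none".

Pairwise majorities:
Penrith vs Holwick: Holwick, 9–8.
Penrith vs Jarrow: Penrith preferred on 5 ballots; Jarrow wins 12–5.
Penrith–Brixley: Penrith 12–5.
Penrith vs Kelston: 16 to 1, Penrith.
Penrith–Fairlea: Penrith 9–8.
Holwick vs Jarrow: Jarrow wins 9–8.
Holwick vs Brixley: Brixley, 10–7.
Holwick vs Kelston: Holwick, 11–6.
Holwick vs Fairlea: Holwick, 9–8.
Jarrow vs Brixley: Jarrow is ranked higher on 1+5+2 = 8 ballots, Brixley on 9. Brixley wins 9–8.
Jarrow vs Kelston: Jarrow preferred on 3+1+5+2 = 11 ballots; Jarrow wins 11–6.
Jarrow vs Fairlea: 9 to 8, Jarrow.
Brixley vs Kelston: Brixley wins 9–8.
Brixley vs Fairlea: Fairlea wins 12–5.
Kelston vs Fairlea: Kelston is ranked higher on 3+1+1 = 5 ballots, Fairlea on 12. Fairlea wins 12–5.
No city is unbeaten: Penrith loses to Holwick; Holwick loses to Jarrow; Jarrow loses to Brixley; Brixley loses to Penrith; Kelston loses to Penrith; Fairlea loses to Penrith. In particular Penrith beats Brixley beats Holwick beats Penrith is a majority cycle — no Condorcet winner exists.

none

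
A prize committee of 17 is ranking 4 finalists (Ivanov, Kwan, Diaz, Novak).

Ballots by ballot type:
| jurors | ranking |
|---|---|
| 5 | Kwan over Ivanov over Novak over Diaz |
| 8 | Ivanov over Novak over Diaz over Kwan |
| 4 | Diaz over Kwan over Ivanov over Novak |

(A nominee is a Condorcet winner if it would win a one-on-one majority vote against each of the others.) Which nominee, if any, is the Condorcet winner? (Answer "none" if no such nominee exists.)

Head-to-head results (17 jurors):
Ivanov vs Kwan: 8 for Ivanov, 9 for Kwan — Kwan by 9–8.
Ivanov vs Diaz: 13 to 4, Ivanov.
Ivanov vs Novak: 17 to 0, Ivanov.
Kwan vs Diaz: 5 for Kwan, 12 for Diaz — Diaz by 12–5.
Kwan vs Novak: Kwan is ranked higher on 5+4 = 9 ballots, Novak on 8. Kwan wins 9–8.
Diaz vs Novak: 4 for Diaz, 13 for Novak — Novak by 13–4.
Every nominee loses at least once (Ivanov loses to Kwan; Kwan loses to Diaz; Diaz loses to Ivanov; Novak loses to Ivanov). The majority relation contains the cycle Ivanov beats Diaz beats Kwan beats Ivanov, so there is no Condorcet winner.

none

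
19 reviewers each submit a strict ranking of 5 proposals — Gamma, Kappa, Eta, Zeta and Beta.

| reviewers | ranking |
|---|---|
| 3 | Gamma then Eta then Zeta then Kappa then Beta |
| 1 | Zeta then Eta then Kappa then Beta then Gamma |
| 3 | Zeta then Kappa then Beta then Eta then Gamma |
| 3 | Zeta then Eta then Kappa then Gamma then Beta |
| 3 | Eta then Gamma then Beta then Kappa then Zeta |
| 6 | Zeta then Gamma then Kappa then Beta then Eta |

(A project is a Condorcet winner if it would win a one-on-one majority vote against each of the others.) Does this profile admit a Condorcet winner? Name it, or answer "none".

Check each pair by majority over 19 ballots:
Gamma vs Kappa: Gamma preferred on 3+3+6 = 12 ballots; Gamma wins 12–7.
Gamma vs Eta: Gamma is ranked higher on 3+6 = 9 ballots, Eta on 10. Eta wins 10–9.
Gamma–Zeta: Zeta 13–6.
Gamma vs Beta: Gamma, 15–4.
Kappa–Eta: Eta 10–9.
Kappa vs Zeta: 3 for Kappa, 16 for Zeta — Zeta by 16–3.
Kappa vs Beta: Kappa preferred on 3+1+3+3+6 = 16 ballots; Kappa wins 16–3.
Eta vs Zeta: Eta preferred on 3+3 = 6 ballots; Zeta wins 13–6.
Eta vs Beta: Eta, 10–9.
Zeta vs Beta: 16 to 3, Zeta.
Zeta beats each of Gamma, Kappa, Eta, Beta — Zeta is the Condorcet winner.

Zeta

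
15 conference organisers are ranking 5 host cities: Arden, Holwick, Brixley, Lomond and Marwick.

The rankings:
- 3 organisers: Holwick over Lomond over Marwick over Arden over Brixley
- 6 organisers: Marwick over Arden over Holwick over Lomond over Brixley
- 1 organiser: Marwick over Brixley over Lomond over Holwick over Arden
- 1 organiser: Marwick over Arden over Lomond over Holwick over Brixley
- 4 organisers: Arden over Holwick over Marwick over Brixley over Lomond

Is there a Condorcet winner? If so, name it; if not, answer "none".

Head-to-head results (15 organisers):
Arden vs Holwick: Arden wins 11–4.
Arden vs Brixley: Arden is ranked higher on 3+6+1+4 = 14 ballots, Brixley on 1. Arden wins 14–1.
Arden vs Lomond: Arden, 11–4.
Arden vs Marwick: Arden preferred on 4 ballots; Marwick wins 11–4.
Holwick vs Brixley: 3+6+1+4 = 14 for Holwick, 1 for Brixley — Holwick by 14–1.
Holwick vs Lomond: Holwick wins 13–2.
Holwick vs Marwick: Holwick preferred on 3+4 = 7 ballots; Marwick wins 8–7.
Brixley vs Lomond: 1+4 = 5 for Brixley, 10 for Lomond — Lomond by 10–5.
Brixley vs Marwick: Marwick wins 15–0.
Lomond vs Marwick: Lomond preferred on 3 ballots; Marwick wins 12–3.
Marwick wins every pairwise contest, so Marwick is the Condorcet winner.

Marwick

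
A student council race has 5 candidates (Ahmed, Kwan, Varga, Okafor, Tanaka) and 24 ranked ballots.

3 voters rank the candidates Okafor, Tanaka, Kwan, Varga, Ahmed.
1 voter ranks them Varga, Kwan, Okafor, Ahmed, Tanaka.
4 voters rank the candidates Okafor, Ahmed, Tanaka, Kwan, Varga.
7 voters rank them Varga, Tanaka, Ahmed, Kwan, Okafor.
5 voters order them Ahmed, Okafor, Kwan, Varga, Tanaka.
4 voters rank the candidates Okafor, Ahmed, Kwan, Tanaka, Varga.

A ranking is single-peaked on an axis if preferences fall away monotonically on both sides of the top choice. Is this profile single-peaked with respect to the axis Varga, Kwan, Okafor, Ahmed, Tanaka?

Axis positions: Varga=1, Kwan=2, Okafor=3, Ahmed=4, Tanaka=5.
Group 1: ranking walks positions 3-5-2-1-4; Tanaka is ranked above Ahmed even though Ahmed lies between Tanaka and the peak Okafor on the axis — preferences dip and rise again. Not single-peaked.
Group 2 (peak Varga at position 1): ranking walks positions 1-2-3-4-5, expanding outward from the peak — single-peaked.
Group 3 (peak Okafor at position 3): ranking walks positions 3-4-5-2-1, expanding outward from the peak — single-peaked.
Group 4: ranking walks positions 1-5-4-2-3; Tanaka is ranked above Kwan even though Kwan lies between Tanaka and the peak Varga on the axis — preferences dip and rise again. Not single-peaked.
Group 5 (peak Ahmed at position 4): ranking walks positions 4-3-2-1-5, expanding outward from the peak — single-peaked.
Group 6 (peak Okafor at position 3): ranking walks positions 3-4-2-5-1, expanding outward from the peak — single-peaked.
Group 1 violates single-peakedness, so the profile is not single-peaked on this axis.

no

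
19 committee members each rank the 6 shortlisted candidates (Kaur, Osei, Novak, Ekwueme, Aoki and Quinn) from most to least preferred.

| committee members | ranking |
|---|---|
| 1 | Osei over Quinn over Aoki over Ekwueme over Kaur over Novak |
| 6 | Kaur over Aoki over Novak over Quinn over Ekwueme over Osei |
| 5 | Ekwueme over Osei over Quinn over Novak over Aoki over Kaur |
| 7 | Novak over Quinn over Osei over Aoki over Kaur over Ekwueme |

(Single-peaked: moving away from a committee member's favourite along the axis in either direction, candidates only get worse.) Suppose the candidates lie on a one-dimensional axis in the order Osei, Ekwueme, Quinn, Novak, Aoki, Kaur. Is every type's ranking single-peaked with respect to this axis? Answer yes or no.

no

Axis positions: Osei=1, Ekwueme=2, Quinn=3, Novak=4, Aoki=5, Kaur=6.
Type 1: ranking walks positions 1-3-5-2-6-4; Quinn is ranked above Ekwueme even though Ekwueme lies between Quinn and the peak Osei on the axis — preferences dip and rise again. Not single-peaked.
Type 2 (peak Kaur at position 6): ranking walks positions 6-5-4-3-2-1, expanding outward from the peak — single-peaked.
Type 3 (peak Ekwueme at position 2): ranking walks positions 2-1-3-4-5-6, expanding outward from the peak — single-peaked.
Type 4: ranking walks positions 4-3-1-5-6-2; Osei is ranked above Ekwueme even though Ekwueme lies between Osei and the peak Novak on the axis — preferences dip and rise again. Not single-peaked.
Type 1 violates single-peakedness, so the profile is not single-peaked on this axis.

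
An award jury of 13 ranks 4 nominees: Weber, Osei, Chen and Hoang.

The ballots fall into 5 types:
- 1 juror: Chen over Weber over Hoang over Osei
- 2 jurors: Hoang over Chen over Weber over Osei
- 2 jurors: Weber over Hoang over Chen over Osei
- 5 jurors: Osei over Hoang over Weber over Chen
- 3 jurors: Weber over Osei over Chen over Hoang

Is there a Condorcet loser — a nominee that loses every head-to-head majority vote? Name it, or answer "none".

Head-to-head results (13 jurors):
Weber vs Osei: Weber preferred on 1+2+2+3 = 8 ballots; Weber wins 8–5.
Weber–Chen: Weber 10–3.
Weber vs Hoang: Hoang wins 7–6.
Osei vs Chen: Osei is ranked higher on 5+3 = 8 ballots, Chen on 5. Osei wins 8–5.
Osei vs Hoang: 8 to 5, Osei.
Chen vs Hoang: 1+3 = 4 for Chen, 9 for Hoang — Hoang by 9–4.
Chen loses to every other nominee — it is the Condorcet loser.

Chen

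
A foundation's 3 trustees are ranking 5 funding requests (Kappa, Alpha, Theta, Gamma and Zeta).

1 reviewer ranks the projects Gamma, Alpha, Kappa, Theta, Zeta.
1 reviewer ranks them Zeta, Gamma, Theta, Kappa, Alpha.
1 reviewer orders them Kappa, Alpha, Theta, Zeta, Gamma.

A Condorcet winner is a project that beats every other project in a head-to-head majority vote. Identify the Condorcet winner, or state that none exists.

Check each pair by majority over 3 ballots:
Kappa vs Alpha: Kappa is ranked higher on 1+1 = 2 ballots, Alpha on 1. Kappa wins 2–1.
Kappa vs Theta: Kappa is ranked higher on 1+1 = 2 ballots, Theta on 1. Kappa wins 2–1.
Kappa vs Gamma: Kappa is ranked higher on 1 ballot, Gamma on 2. Gamma wins 2–1.
Kappa vs Zeta: 1+1 = 2 for Kappa, 1 for Zeta — Kappa by 2–1.
Alpha vs Theta: Alpha is ranked higher on 1+1 = 2 ballots, Theta on 1. Alpha wins 2–1.
Alpha vs Gamma: 1 to 2, Gamma.
Alpha vs Zeta: 1+1 = 2 for Alpha, 1 for Zeta — Alpha by 2–1.
Theta vs Gamma: Theta is ranked higher on 1 ballot, Gamma on 2. Gamma wins 2–1.
Theta vs Zeta: Theta is ranked higher on 1+1 = 2 ballots, Zeta on 1. Theta wins 2–1.
Gamma vs Zeta: Gamma preferred on 1 ballot; Zeta wins 2–1.
Each project drops at least one matchup (Kappa loses to Gamma; Alpha loses to Kappa; Theta loses to Kappa; Gamma loses to Zeta; Zeta loses to Kappa); the cycle Kappa > Zeta > Gamma > Kappa rules out a Condorcet winner.

none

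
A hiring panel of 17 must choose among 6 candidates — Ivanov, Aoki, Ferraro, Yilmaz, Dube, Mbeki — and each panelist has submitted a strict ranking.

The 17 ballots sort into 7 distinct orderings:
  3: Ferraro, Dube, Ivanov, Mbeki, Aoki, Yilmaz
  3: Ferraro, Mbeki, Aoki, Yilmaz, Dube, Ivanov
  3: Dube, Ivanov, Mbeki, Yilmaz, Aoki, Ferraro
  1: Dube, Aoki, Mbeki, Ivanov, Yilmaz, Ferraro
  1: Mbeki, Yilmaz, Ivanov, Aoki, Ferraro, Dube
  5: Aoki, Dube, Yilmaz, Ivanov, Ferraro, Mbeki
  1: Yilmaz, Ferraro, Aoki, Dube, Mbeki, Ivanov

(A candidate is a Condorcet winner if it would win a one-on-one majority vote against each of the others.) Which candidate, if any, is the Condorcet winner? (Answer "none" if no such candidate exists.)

none

Check each pair by majority over 17 ballots:
Ivanov vs Aoki: Ivanov is ranked higher on 3+3+1 = 7 ballots, Aoki on 10. Aoki wins 10–7.
Ivanov vs Ferraro: Ivanov is ranked higher on 3+1+1+5 = 10 ballots, Ferraro on 7. Ivanov wins 10–7.
Ivanov vs Yilmaz: Ivanov is ranked higher on 3+3+1 = 7 ballots, Yilmaz on 10. Yilmaz wins 10–7.
Ivanov vs Dube: 1 to 16, Dube.
Ivanov vs Mbeki: Ivanov preferred on 3+3+5 = 11 ballots; Ivanov wins 11–6.
Aoki vs Ferraro: Aoki is ranked higher on 3+1+1+5 = 10 ballots, Ferraro on 7. Aoki wins 10–7.
Aoki vs Yilmaz: 3+3+1+5 = 12 for Aoki, 5 for Yilmaz — Aoki by 12–5.
Aoki vs Dube: Aoki is ranked higher on 3+1+5+1 = 10 ballots, Dube on 7. Aoki wins 10–7.
Aoki vs Mbeki: 1+5+1 = 7 for Aoki, 10 for Mbeki — Mbeki by 10–7.
Ferraro vs Yilmaz: Ferraro is ranked higher on 3+3 = 6 ballots, Yilmaz on 11. Yilmaz wins 11–6.
Ferraro vs Dube: 8 to 9, Dube.
Ferraro vs Mbeki: 12 to 5, Ferraro.
Yilmaz vs Dube: 5 to 12, Dube.
Yilmaz vs Mbeki: 6 to 11, Mbeki.
Dube vs Mbeki: 13 to 4, Dube.
Each candidate drops at least one matchup (Ivanov loses to Aoki; Aoki loses to Mbeki; Ferraro loses to Ivanov; Yilmaz loses to Aoki; Dube loses to Aoki; Mbeki loses to Ivanov); the cycle Ivanov beats Mbeki beats Aoki beats Ivanov rules out a Condorcet winner.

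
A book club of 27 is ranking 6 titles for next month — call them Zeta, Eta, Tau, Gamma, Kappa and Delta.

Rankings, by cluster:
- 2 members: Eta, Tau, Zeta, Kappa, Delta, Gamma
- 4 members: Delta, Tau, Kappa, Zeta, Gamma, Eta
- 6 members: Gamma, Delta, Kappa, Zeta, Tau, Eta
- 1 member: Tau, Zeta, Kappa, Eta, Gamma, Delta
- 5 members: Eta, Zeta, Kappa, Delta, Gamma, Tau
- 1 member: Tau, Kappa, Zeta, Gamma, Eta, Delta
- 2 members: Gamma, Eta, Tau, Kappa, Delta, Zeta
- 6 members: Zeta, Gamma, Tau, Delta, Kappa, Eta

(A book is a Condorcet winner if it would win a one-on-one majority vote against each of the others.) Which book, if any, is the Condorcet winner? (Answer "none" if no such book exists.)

Pairwise majorities:
Zeta vs Eta: 4+6+1+1+6 = 18 for Zeta, 9 for Eta — Zeta by 18–9.
Zeta vs Tau: Zeta preferred on 6+5+6 = 17 ballots; Zeta wins 17–10.
Zeta vs Gamma: 19 to 8, Zeta.
Zeta vs Kappa: Zeta preferred on 2+1+5+6 = 14 ballots; Zeta wins 14–13.
Zeta vs Delta: 2+1+5+1+6 = 15 for Zeta, 12 for Delta — Zeta by 15–12.
Eta vs Tau: Eta preferred on 2+5+2 = 9 ballots; Tau wins 18–9.
Eta vs Gamma: 2+1+5 = 8 for Eta, 19 for Gamma — Gamma by 19–8.
Eta vs Kappa: Eta preferred on 2+5+2 = 9 ballots; Kappa wins 18–9.
Eta vs Delta: Eta is ranked higher on 2+1+5+1+2 = 11 ballots, Delta on 16. Delta wins 16–11.
Tau vs Gamma: 8 to 19, Gamma.
Tau vs Kappa: 2+4+1+1+2+6 = 16 for Tau, 11 for Kappa — Tau by 16–11.
Tau vs Delta: 2+1+1+2+6 = 12 for Tau, 15 for Delta — Delta by 15–12.
Gamma vs Kappa: 6+2+6 = 14 for Gamma, 13 for Kappa — Gamma by 14–13.
Gamma vs Delta: Gamma preferred on 6+1+1+2+6 = 16 ballots; Gamma wins 16–11.
Kappa vs Delta: 11 to 16, Delta.
Only Zeta has no losses; Zeta is the Condorcet winner.

Zeta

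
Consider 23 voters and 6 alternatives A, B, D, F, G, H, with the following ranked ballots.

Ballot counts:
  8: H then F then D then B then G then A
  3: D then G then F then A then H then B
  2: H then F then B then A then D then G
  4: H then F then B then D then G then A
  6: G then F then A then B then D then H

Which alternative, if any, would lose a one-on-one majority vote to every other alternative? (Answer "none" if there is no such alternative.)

Pairwise majorities:
A–B: B 14–9.
A vs D: 8 to 15, D.
A vs F: F wins 23–0.
A vs G: G wins 21–2.
A vs H: A preferred on 3+6 = 9 ballots; H wins 14–9.
B vs D: B is ranked higher on 2+4+6 = 12 ballots, D on 11. B wins 12–11.
B vs F: B is ranked higher on 0 ballots, F on 23. F wins 23–0.
B vs G: 14 to 9, B.
B vs H: 6 for B, 17 for H — H by 17–6.
D vs F: F, 20–3.
D vs G: D preferred on 8+3+2+4 = 17 ballots; D wins 17–6.
D–H: H 14–9.
F–G: F 14–9.
F vs H: 9 to 14, H.
G vs H: 3+6 = 9 for G, 14 for H — H by 14–9.
A loses to every other alternative — it is the Condorcet loser.

A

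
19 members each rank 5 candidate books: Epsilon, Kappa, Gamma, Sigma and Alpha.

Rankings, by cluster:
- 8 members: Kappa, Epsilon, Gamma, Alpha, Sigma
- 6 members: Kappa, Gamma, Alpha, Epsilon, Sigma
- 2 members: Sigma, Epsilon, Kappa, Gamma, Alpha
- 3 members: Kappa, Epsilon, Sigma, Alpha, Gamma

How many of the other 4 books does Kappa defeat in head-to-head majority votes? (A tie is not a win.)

4

Kappa against each rival (19 members):
Kappa vs Epsilon: Kappa, 17–2.
Kappa–Gamma: Kappa 19–0.
Kappa vs Sigma: 8+6+3 = 17 for Kappa, 2 for Sigma — Kappa by 17–2.
Kappa vs Alpha: Kappa, 19–0.
Kappa beats Epsilon, Gamma, Sigma, Alpha — 4 pairwise wins.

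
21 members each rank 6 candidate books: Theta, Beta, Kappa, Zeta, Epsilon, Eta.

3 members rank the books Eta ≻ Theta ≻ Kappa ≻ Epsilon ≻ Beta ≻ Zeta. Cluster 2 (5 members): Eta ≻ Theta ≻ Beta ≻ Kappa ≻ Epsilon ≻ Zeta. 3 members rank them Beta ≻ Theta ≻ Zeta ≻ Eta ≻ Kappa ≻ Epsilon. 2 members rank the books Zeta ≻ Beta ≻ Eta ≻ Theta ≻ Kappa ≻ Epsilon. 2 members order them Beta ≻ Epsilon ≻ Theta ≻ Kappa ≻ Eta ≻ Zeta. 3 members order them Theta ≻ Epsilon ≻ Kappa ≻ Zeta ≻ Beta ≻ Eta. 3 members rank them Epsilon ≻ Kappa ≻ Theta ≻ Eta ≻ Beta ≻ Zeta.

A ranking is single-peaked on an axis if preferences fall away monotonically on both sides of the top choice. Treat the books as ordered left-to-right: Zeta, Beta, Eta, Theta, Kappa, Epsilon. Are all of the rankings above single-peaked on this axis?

Axis positions: Zeta=1, Beta=2, Eta=3, Theta=4, Kappa=5, Epsilon=6.
Cluster 1 (peak Eta at position 3): ranking walks positions 3-4-5-6-2-1, expanding outward from the peak — single-peaked.
Cluster 2 (peak Eta at position 3): ranking walks positions 3-4-2-5-6-1, expanding outward from the peak — single-peaked.
Cluster 3: ranking walks positions 2-4-1-3-5-6; Theta is ranked above Eta even though Eta lies between Theta and the peak Beta on the axis — preferences dip and rise again. Not single-peaked.
Cluster 4 (peak Zeta at position 1): ranking walks positions 1-2-3-4-5-6, expanding outward from the peak — single-peaked.
Cluster 5: ranking walks positions 2-6-4-5-3-1; Epsilon is ranked above Eta even though Eta lies between Epsilon and the peak Beta on the axis — preferences dip and rise again. Not single-peaked.
Cluster 6: ranking walks positions 4-6-5-1-2-3; Epsilon is ranked above Kappa even though Kappa lies between Epsilon and the peak Theta on the axis — preferences dip and rise again. Not single-peaked.
Cluster 7 (peak Epsilon at position 6): ranking walks positions 6-5-4-3-2-1, expanding outward from the peak — single-peaked.
Cluster 3 violates single-peakedness, so the profile is not single-peaked on this axis.

no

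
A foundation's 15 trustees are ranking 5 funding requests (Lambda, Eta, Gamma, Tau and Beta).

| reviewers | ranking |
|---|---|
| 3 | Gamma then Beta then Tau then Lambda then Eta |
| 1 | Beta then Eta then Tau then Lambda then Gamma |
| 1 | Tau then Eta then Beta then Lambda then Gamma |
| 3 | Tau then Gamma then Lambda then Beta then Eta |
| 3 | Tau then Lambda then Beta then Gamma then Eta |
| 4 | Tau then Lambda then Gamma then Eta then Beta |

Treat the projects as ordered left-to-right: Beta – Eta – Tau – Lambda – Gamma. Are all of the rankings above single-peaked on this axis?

Axis positions: Beta=1, Eta=2, Tau=3, Lambda=4, Gamma=5.
Bloc 1: ranking walks positions 5-1-3-4-2; Beta is ranked above Lambda even though Lambda lies between Beta and the peak Gamma on the axis — preferences dip and rise again. Not single-peaked.
Bloc 2 (peak Beta at position 1): ranking walks positions 1-2-3-4-5, expanding outward from the peak — single-peaked.
Bloc 3 (peak Tau at position 3): ranking walks positions 3-2-1-4-5, expanding outward from the peak — single-peaked.
Bloc 4: ranking walks positions 3-5-4-1-2; Gamma is ranked above Lambda even though Lambda lies between Gamma and the peak Tau on the axis — preferences dip and rise again. Not single-peaked.
Bloc 5: ranking walks positions 3-4-1-5-2; Beta is ranked above Eta even though Eta lies between Beta and the peak Tau on the axis — preferences dip and rise again. Not single-peaked.
Bloc 6 (peak Tau at position 3): ranking walks positions 3-4-5-2-1, expanding outward from the peak — single-peaked.
Bloc 1 violates single-peakedness, so the profile is not single-peaked on this axis.

no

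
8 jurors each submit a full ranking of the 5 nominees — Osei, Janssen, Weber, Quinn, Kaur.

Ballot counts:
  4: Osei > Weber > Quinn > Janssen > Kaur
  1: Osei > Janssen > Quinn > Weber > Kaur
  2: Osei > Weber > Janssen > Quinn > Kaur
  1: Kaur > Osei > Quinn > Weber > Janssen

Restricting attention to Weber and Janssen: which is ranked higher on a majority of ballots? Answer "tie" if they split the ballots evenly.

Ballots ranking Weber above Janssen: 4 + 2 + 1 = 7.
Ballots ranking Janssen above Weber: 8 − 7 = 1.
Weber wins the head-to-head 7–1.

Weber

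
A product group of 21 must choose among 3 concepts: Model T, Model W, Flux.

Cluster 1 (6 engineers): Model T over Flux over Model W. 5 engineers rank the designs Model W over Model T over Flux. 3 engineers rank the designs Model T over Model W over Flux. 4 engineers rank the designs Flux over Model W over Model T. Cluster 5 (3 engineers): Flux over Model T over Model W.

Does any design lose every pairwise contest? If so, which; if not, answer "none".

Head-to-head results (21 engineers):
Model T–Model W: Model T 12–9.
Model T–Flux: Model T 14–7.
Model W–Flux: Flux 13–8.
Only Model W has no wins; Model W is the Condorcet loser.

Model W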